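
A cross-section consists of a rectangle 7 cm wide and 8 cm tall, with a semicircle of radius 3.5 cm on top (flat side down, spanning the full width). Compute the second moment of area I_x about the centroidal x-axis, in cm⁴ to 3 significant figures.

Break the section into simple shapes (no overlaps), measuring from the bottom-left corner of the bounding box.
Rectangular body: 7 × 8, A = 56 cm², y = 4 cm, Ī = 298.67 cm⁴.
Semicircular cap: semicircle r = 3.5, A = 19.242 cm², y = 9.4854 cm, Ī = 16.47 cm⁴.
Centroid: ȳ = ΣA·y / ΣA = 5.4028 cm.
Transfer each piece to the centroidal x-axis using Ī + A·d² with d = y − 5.4028:
  rectangular body: d = -1.4028 cm → contributes +408.87 cm⁴
  semicircular cap: d = 4.0826 cm → contributes +337.2 cm⁴
Total I = 746.07 cm⁴.

I_x ≈ 746 cm⁴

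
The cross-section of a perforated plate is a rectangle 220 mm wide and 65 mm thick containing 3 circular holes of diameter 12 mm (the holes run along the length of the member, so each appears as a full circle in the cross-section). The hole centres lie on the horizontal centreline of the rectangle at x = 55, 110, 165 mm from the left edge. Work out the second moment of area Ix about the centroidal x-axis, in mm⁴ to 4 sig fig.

Break the section into simple shapes (no overlaps), measuring from the bottom-left corner of the bounding box.
Plate: 220 × 65, A = 14 300 mm², y = 32.5 mm, Ī = 5 034 792 mm⁴.
Hole 1 (subtracted): ⌀12, A = 113.097 mm², y = 32.5 mm, Ī = 1017.88 mm⁴.
Hole 2 (subtracted): ⌀12, A = 113.097 mm², y = 32.5 mm, Ī = 1017.88 mm⁴.
Hole 3 (subtracted): ⌀12, A = 113.097 mm², y = 32.5 mm, Ī = 1017.88 mm⁴.
By symmetry the centroid is at mid-height, ȳ = 32.5 mm.
All pieces are centred on the centroidal x-axis, so I = ΣĪ (holes subtracted) = 5 031 738 mm⁴.

Ix ≈ 5.032 × 10⁶ mm⁴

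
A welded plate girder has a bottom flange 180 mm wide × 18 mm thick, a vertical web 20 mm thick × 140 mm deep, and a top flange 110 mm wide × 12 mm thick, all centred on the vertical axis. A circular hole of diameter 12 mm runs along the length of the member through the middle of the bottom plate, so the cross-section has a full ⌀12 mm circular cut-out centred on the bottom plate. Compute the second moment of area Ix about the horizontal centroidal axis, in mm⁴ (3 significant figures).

Ix ≈ 2.88 × 10⁷ mm⁴

Split into non-overlapping primitives; take the origin at the lower-left of the bounding box.
Bottom plate: 180 × 18, A = 3 240 mm², y = 9 mm, Ī = 87 480 mm⁴.
Web plate: 20 × 140, A = 2 800 mm², y = 88 mm, Ī = 4 573 333 mm⁴.
Top plate: 110 × 12, A = 1 320 mm², y = 164 mm, Ī = 15 840 mm⁴.
Hole (subtracted): ⌀12, A = 113.1 mm², y = 9 mm, Ī = 1017.9 mm⁴.
Centroid: ȳ = ΣA·y / ΣA = 67.756 mm.
Transfer each piece to the horizontal centroidal axis using Ī + A·d² with d = y − 67.756:
  bottom plate: d = -58.756 mm → contributes +11 272 879 mm⁴
  web plate: d = 20.244 mm → contributes +5 720 813 mm⁴
  top plate: d = 96.244 mm → contributes +12 242 843 mm⁴
  hole: d = -58.756 mm → contributes −391 462 mm⁴
Total I = 28 845 073 mm⁴.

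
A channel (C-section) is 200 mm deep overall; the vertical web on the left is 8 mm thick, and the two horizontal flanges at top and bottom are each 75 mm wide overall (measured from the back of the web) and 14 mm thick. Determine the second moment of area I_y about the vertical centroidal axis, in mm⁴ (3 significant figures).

Break the section into simple shapes (no overlaps), measuring from the bottom-left corner of the bounding box.
Web: 8 × 200, A = 1 600 mm², x = 4 mm, Ī = 8533.3 mm⁴.
Top flange (beyond web): 67 × 14, A = 938 mm², x = 41.5 mm, Ī = 350 890 mm⁴.
Bottom flange (beyond web): 67 × 14, A = 938 mm², x = 41.5 mm, Ī = 350 890 mm⁴.
Centroid: x̄ = ΣA·x / ΣA = 24.239 mm.
Transfer each piece to the vertical centroidal axis using Ī + A·d² with d = x − 24.239:
  web: d = -20.239 mm → contributes +663 906 mm⁴
  top flange (beyond web): d = 17.261 mm → contributes +630 367 mm⁴
  bottom flange (beyond web): d = 17.261 mm → contributes +630 367 mm⁴
Total I = 1 924 640 mm⁴.

I_y ≈ 1.92 × 10⁶ mm⁴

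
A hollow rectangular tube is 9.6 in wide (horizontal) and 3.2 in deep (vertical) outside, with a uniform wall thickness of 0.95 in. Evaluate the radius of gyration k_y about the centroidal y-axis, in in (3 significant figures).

k_y ≈ 3.00 in

Break the section into simple shapes (no overlaps), measuring from the bottom-left corner of the bounding box.
Outer rectangle: 9.6 × 3.2, A = 30.72 in², x = 4.8 in, Ī = 235.93 in⁴.
Inner void (subtracted): 7.7 × 1.3, A = 10.01 in², x = 4.8 in, Ī = 49.458 in⁴.
By symmetry the centroid is at mid-width, x̄ = 4.8 in.
All pieces are centred on the centroidal y-axis, so I = ΣĪ (holes subtracted) = 186.47 in⁴.
Radius of gyration: k = √(I/A) = √(186.47 / 20.71) = 3.0007 in.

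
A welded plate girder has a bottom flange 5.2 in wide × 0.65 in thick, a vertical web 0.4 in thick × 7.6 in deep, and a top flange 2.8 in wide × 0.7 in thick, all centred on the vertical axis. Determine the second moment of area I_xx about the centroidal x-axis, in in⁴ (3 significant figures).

I_xx ≈ 102 in⁴

Break the section into simple shapes (no overlaps), measuring from the bottom-left corner of the bounding box.
Bottom plate: 5.2 × 0.65, A = 3.38 in², y = 0.325 in, Ī = 0.119 in⁴.
Web plate: 0.4 × 7.6, A = 3.04 in², y = 4.45 in, Ī = 14.633 in⁴.
Top plate: 2.8 × 0.7, A = 1.96 in², y = 8.6 in, Ī = 0.080033 in⁴.
Centroid: ȳ = ΣA·y / ΣA = 3.7569 in.
Transfer each piece to the centroidal x-axis using Ī + A·d² with d = y − 3.7569:
  bottom plate: d = -3.4319 in → contributes +39.928 in⁴
  web plate: d = 0.69314 in → contributes +16.093 in⁴
  top plate: d = 4.8431 in → contributes +46.054 in⁴
Total I = 102.07 in⁴.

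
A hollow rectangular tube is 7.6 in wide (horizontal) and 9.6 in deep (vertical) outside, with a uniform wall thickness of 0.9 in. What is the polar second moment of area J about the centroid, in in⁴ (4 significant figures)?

Break the section into simple shapes (no overlaps), measuring from the bottom-left corner of the bounding box.
Outer rectangle: 7.6 × 9.6, A = 72.96 in², y = 4.8 in, Ī = 560.333 in⁴.
Inner void (subtracted): 5.8 × 7.8, A = 45.24 in², y = 4.8 in, Ī = 229.367 in⁴.
By symmetry the centroid is at mid-height, ȳ = 4.8 in.
All pieces are centred on the centroidal x-axis, so I = ΣĪ (holes subtracted) = 330.966 in⁴.
Repeating about the centroidal y-axis gives I_y = 224.358 in⁴.
Polar second moment: J = I_x + I_y = 555.324 in⁴.

J ≈ 555.3 in⁴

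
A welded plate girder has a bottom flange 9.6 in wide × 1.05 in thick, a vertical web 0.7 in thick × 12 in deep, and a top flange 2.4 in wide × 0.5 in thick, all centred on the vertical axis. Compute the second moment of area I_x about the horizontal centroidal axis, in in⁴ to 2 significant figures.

Break the section into simple shapes (no overlaps), measuring from the bottom-left corner of the bounding box.
Bottom plate: 9.6 × 1.05, A = 10.08 in², y = 0.525 in, Ī = 0.9261 in⁴.
Web plate: 0.7 × 12, A = 8.4 in², y = 7.05 in, Ī = 100.8 in⁴.
Top plate: 2.4 × 0.5, A = 1.2 in², y = 13.3 in, Ī = 0.025 in⁴.
Centroid: ȳ = ΣA·y / ΣA = 4.089 in.
Transfer each piece to the horizontal centroidal axis using Ī + A·d² with d = y − 4.089:
  bottom plate: d = -3.564 in → contributes +129 in⁴
  web plate: d = 2.961 in → contributes +174.4 in⁴
  top plate: d = 9.211 in → contributes +101.8 in⁴
Total I = 405.2 in⁴.

I_x ≈ 410 in⁴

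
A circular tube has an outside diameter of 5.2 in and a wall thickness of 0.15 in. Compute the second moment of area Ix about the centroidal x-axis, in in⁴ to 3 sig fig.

Break the section into simple shapes (no overlaps), measuring from the bottom-left corner of the bounding box.
Outer circle: ⌀5.2, A = 21.237 in², y = 2.6 in, Ī = 35.891 in⁴.
Bore (subtracted): ⌀4.9, A = 18.857 in², y = 2.6 in, Ī = 28.298 in⁴.
By symmetry the centroid is at mid-height, ȳ = 2.6 in.
All pieces are centred on the centroidal x-axis, so I = ΣĪ (holes subtracted) = 7.5929 in⁴.

Ix ≈ 7.59 in⁴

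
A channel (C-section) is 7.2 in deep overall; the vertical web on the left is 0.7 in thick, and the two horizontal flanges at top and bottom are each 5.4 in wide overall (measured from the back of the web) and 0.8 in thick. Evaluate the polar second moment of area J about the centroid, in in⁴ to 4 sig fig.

Split into non-overlapping primitives; take the origin at the lower-left of the bounding box.
Web: 0.7 × 7.2, A = 5.04 in², y = 3.6 in, Ī = 21.7728 in⁴.
Top flange (beyond web): 4.7 × 0.8, A = 3.76 in², y = 6.8 in, Ī = 0.200533 in⁴.
Bottom flange (beyond web): 4.7 × 0.8, A = 3.76 in², y = 0.4 in, Ī = 0.200533 in⁴.
By symmetry the centroid is at mid-height, ȳ = 3.6 in.
Transfer each piece to the centroidal x-axis using Ī + A·d² with d = y − 3.6:
  web: d = 0 in → contributes +21.7728 in⁴
  top flange (beyond web): d = 3.2 in → contributes +38.7029 in⁴
  bottom flange (beyond web): d = -3.2 in → contributes +38.7029 in⁴
Total I = 99.1787 in⁴.
For the y-axis: x̄ = 1.96656 in.
Repeating about the centroidal y-axis gives I_y = 36.047 in⁴.
Polar second moment: J = I_x + I_y = 135.226 in⁴.

J ≈ 135.2 in⁴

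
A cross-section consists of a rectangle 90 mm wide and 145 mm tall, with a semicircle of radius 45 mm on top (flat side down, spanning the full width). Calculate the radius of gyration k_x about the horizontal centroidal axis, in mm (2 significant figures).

Break the section into simple shapes (no overlaps), measuring from the bottom-left corner of the bounding box.
Rectangular body: 90 × 145, A = 13 050 mm², y = 72.5 mm, Ī = 22 864 688 mm⁴.
Semicircular cap: semicircle r = 45, A = 3 181 mm², y = 164.1 mm, Ī = 450 072 mm⁴.
Centroid: ȳ = ΣA·y / ΣA = 90.45 mm.
Transfer each piece to the horizontal centroidal axis using Ī + A·d² with d = y − 90.45:
  rectangular body: d = -17.95 mm → contributes +27 069 966 mm⁴
  semicircular cap: d = 73.65 mm → contributes +17 702 902 mm⁴
Total I = 44 772 867 mm⁴.
Radius of gyration: k = √(I/A) = √(44 772 867 / 16 231) = 52.52 mm.

k_x ≈ 53 mm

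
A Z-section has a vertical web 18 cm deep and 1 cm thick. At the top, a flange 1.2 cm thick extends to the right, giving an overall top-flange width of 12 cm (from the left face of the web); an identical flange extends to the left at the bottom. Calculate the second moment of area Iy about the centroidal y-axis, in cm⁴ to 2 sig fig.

Iy ≈ 1200 cm⁴

Split into non-overlapping primitives; take the origin at the lower-left of the bounding box.
Web: 1 × 18, A = 18 cm², x = 11.5 cm, Ī = 1.5 cm⁴.
Top flange (beyond web): 11 × 1.2, A = 13.2 cm², x = 17.5 cm, Ī = 133.1 cm⁴.
Bottom flange (beyond web): 11 × 1.2, A = 13.2 cm², x = 5.5 cm, Ī = 133.1 cm⁴.
Centroid: x̄ = ΣA·x / ΣA = 11.5 cm.
Transfer each piece to the centroidal y-axis using Ī + A·d² with d = x − 11.5:
  web: d = 0 cm → contributes +1.5 cm⁴
  top flange (beyond web): d = 6 cm → contributes +608.3 cm⁴
  bottom flange (beyond web): d = -6 cm → contributes +608.3 cm⁴
Total I = 1 218 cm⁴.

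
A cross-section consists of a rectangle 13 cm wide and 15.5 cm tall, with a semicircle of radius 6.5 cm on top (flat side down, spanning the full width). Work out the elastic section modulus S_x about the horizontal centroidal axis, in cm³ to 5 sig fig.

Treat the section as a set of non-overlapping primitives; coordinates are from the bounding-box lower-left.
Rectangular body: 13 × 15.5, A = 201.5 cm², y = 7.75 cm, Ī = 4034.198 cm⁴.
Semicircular cap: semicircle r = 6.5, A = 66.36614 cm², y = 18.25869 cm, Ī = 195.923 cm⁴.
Centroid: ȳ = ΣA·y / ΣA = 10.35362 cm.
Transfer each piece to the horizontal centroidal axis using Ī + A·d² with d = y − 10.35362:
  rectangular body: d = -2.603617 cm → contributes +5400.131 cm⁴
  semicircular cap: d = 7.905068 cm → contributes +4343.15 cm⁴
Total I = 9743.281 cm⁴.
Extreme fibre distance c = 11.64638 cm; S = I/c = 836.5929 cm³.

S_x ≈ 836.59 cm³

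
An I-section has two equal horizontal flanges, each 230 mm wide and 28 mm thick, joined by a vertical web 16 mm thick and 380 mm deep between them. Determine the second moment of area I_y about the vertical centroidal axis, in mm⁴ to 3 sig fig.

I_y ≈ 5.69 × 10⁷ mm⁴

Split into non-overlapping primitives; take the origin at the lower-left of the bounding box.
Bottom flange: 230 × 28, A = 6 440 mm², x = 115 mm, Ī = 28 389 667 mm⁴.
Web: 16 × 380, A = 6 080 mm², x = 115 mm, Ī = 129 707 mm⁴.
Top flange: 230 × 28, A = 6 440 mm², x = 115 mm, Ī = 28 389 667 mm⁴.
By symmetry the centroid is at mid-width, x̄ = 115 mm.
All pieces are centred on the vertical centroidal axis, so I = ΣĪ = 56 909 040 mm⁴.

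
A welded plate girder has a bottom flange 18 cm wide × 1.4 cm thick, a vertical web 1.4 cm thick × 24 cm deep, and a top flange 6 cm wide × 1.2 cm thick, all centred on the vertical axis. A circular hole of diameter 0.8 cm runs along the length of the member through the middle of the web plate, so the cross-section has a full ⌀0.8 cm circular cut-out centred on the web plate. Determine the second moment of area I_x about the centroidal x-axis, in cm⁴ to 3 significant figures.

I_x ≈ 6020 cm⁴

Decompose the section into non-overlapping parts with the origin at the bottom-left of its bounding rectangle.
Bottom plate: 18 × 1.4, A = 25.2 cm², y = 0.7 cm, Ī = 4.116 cm⁴.
Web plate: 1.4 × 24, A = 33.6 cm², y = 13.4 cm, Ī = 1612.8 cm⁴.
Top plate: 6 × 1.2, A = 7.2 cm², y = 26 cm, Ī = 0.864 cm⁴.
Hole (subtracted): ⌀0.8, A = 0.50265 cm², y = 13.4 cm, Ī = 0.020106 cm⁴.
Centroid: ȳ = ΣA·y / ΣA = 9.8988 cm.
Transfer each piece to the centroidal x-axis using Ī + A·d² with d = y − 9.8988:
  bottom plate: d = -9.1988 cm → contributes +2136.5 cm⁴
  web plate: d = 3.5012 cm → contributes +2024.7 cm⁴
  top plate: d = 16.101 cm → contributes +1867.5 cm⁴
  hole: d = 3.5012 cm → contributes −6.1819 cm⁴
Total I = 6022.4 cm⁴.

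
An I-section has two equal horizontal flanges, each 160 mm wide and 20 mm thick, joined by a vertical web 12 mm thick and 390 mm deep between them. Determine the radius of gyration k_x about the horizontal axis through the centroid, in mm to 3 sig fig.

k_x ≈ 172 mm

Break the section into simple shapes (no overlaps), measuring from the bottom-left corner of the bounding box.
Bottom flange: 160 × 20, A = 3 200 mm², y = 10 mm, Ī = 106 667 mm⁴.
Web: 12 × 390, A = 4 680 mm², y = 215 mm, Ī = 59 319 000 mm⁴.
Top flange: 160 × 20, A = 3 200 mm², y = 420 mm, Ī = 106 667 mm⁴.
By symmetry the centroid is at mid-height, ȳ = 215 mm.
Transfer each piece to the horizontal axis through the centroid using Ī + A·d² with d = y − 215:
  bottom flange: d = -205 mm → contributes +134 586 667 mm⁴
  web: d = 0 mm → contributes +59 319 000 mm⁴
  top flange: d = 205 mm → contributes +134 586 667 mm⁴
Total I = 328 492 333 mm⁴.
Radius of gyration: k = √(I/A) = √(328 492 333 / 11 080) = 172.18 mm.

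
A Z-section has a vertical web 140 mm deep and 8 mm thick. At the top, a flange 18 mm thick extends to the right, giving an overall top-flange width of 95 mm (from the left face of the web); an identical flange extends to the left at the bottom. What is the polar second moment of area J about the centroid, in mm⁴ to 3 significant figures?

Break the section into simple shapes (no overlaps), measuring from the bottom-left corner of the bounding box.
Web: 8 × 140, A = 1 120 mm², y = 70 mm, Ī = 1 829 333 mm⁴.
Top flange (beyond web): 87 × 18, A = 1 566 mm², y = 131 mm, Ī = 42 282 mm⁴.
Bottom flange (beyond web): 87 × 18, A = 1 566 mm², y = 9 mm, Ī = 42 282 mm⁴.
Centroid: ȳ = ΣA·y / ΣA = 70 mm.
Transfer each piece to the centroidal x-axis using Ī + A·d² with d = y − 70:
  web: d = 0 mm → contributes +1 829 333 mm⁴
  top flange (beyond web): d = 61 mm → contributes +5 869 368 mm⁴
  bottom flange (beyond web): d = -61 mm → contributes +5 869 368 mm⁴
Total I = 13 568 069 mm⁴.
For the y-axis: x̄ = 91 mm.
Repeating about the centroidal y-axis gives I_y = 9 048 057 mm⁴.
Polar second moment: J = I_x + I_y = 22 616 127 mm⁴.

J ≈ 2.26 × 10⁷ mm⁴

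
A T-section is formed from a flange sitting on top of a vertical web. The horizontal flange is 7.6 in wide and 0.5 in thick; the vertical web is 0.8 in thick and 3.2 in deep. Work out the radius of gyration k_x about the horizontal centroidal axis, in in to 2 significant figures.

k_x ≈ 1.1 in

Decompose the section into non-overlapping parts with the origin at the bottom-left of its bounding rectangle.
Flange: 7.6 × 0.5, A = 3.8 in², y = 3.45 in, Ī = 0.07917 in⁴.
Web: 0.8 × 3.2, A = 2.56 in², y = 1.6 in, Ī = 2.185 in⁴.
Centroid: ȳ = ΣA·y / ΣA = 2.705 in.
Transfer each piece to the horizontal centroidal axis using Ī + A·d² with d = y − 2.705:
  flange: d = 0.7447 in → contributes +2.186 in⁴
  web: d = -1.105 in → contributes +5.312 in⁴
Total I = 7.499 in⁴.
Radius of gyration: k = √(I/A) = √(7.499 / 6.36) = 1.086 in.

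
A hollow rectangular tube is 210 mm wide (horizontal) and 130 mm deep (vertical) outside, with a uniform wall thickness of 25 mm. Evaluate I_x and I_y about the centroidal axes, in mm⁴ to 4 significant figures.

Split into non-overlapping primitives; take the origin at the lower-left of the bounding box.
Outer rectangle: 210 × 130, A = 27 300 mm², y = 65 mm, Ī = 38 447 500 mm⁴.
Inner void (subtracted): 160 × 80, A = 12 800 mm², y = 65 mm, Ī = 6 826 667 mm⁴.
By symmetry the centroid is at mid-height, ȳ = 65 mm.
All pieces are centred on the centroidal x-axis, so I = ΣĪ (holes subtracted) = 31 620 833 mm⁴.
Repeating about the centroidal y-axis gives I_y = 73 020 833 mm⁴.

I_x ≈ 3.162 × 10⁷ mm⁴, I_y ≈ 7.302 × 10⁷ mm⁴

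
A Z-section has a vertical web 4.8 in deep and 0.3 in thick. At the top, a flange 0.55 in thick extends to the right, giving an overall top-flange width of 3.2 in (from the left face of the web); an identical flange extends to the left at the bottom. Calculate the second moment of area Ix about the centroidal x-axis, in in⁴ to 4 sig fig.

Ix ≈ 17.25 in⁴

Decompose the section into non-overlapping parts with the origin at the bottom-left of its bounding rectangle.
Web: 0.3 × 4.8, A = 1.44 in², y = 2.4 in, Ī = 2.7648 in⁴.
Top flange (beyond web): 2.9 × 0.55, A = 1.595 in², y = 4.525 in, Ī = 0.0402073 in⁴.
Bottom flange (beyond web): 2.9 × 0.55, A = 1.595 in², y = 0.275 in, Ī = 0.0402073 in⁴.
Centroid: ȳ = ΣA·y / ΣA = 2.4 in.
Transfer each piece to the centroidal x-axis using Ī + A·d² with d = y − 2.4:
  web: d = 0 in → contributes +2.7648 in⁴
  top flange (beyond web): d = 2.125 in → contributes +7.24263 in⁴
  bottom flange (beyond web): d = -2.125 in → contributes +7.24263 in⁴
Total I = 17.2501 in⁴.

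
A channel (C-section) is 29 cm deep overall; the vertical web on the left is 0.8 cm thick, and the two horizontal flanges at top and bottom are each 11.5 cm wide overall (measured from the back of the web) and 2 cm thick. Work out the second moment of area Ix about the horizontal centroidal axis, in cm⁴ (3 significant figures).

Ix ≈ 9440 cm⁴

Treat the section as a set of non-overlapping primitives; coordinates are from the bounding-box lower-left.
Web: 0.8 × 29, A = 23.2 cm², y = 14.5 cm, Ī = 1625.9 cm⁴.
Top flange (beyond web): 10.7 × 2, A = 21.4 cm², y = 28 cm, Ī = 7.1333 cm⁴.
Bottom flange (beyond web): 10.7 × 2, A = 21.4 cm², y = 1 cm, Ī = 7.1333 cm⁴.
By symmetry the centroid is at mid-height, ȳ = 14.5 cm.
Transfer each piece to the horizontal centroidal axis using Ī + A·d² with d = y − 14.5:
  web: d = 0 cm → contributes +1625.9 cm⁴
  top flange (beyond web): d = 13.5 cm → contributes +3907.3 cm⁴
  bottom flange (beyond web): d = -13.5 cm → contributes +3907.3 cm⁴
Total I = 9440.5 cm⁴.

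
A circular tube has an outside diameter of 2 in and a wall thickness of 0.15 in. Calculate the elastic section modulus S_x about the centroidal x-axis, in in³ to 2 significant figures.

S_x ≈ 0.38 in³

Break the section into simple shapes (no overlaps), measuring from the bottom-left corner of the bounding box.
Outer circle: ⌀2, A = 3.142 in², y = 1 in, Ī = 0.7854 in⁴.
Bore (subtracted): ⌀1.7, A = 2.27 in², y = 1 in, Ī = 0.41 in⁴.
By symmetry the centroid is at mid-height, ȳ = 1 in.
All pieces are centred on the centroidal x-axis, so I = ΣĪ (holes subtracted) = 0.3754 in⁴.
Extreme fibre distance c = 1 in; S = I/c = 0.3754 in³.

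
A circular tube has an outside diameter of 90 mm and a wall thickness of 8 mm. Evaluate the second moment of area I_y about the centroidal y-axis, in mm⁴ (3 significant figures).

Treat the section as a set of non-overlapping primitives; coordinates are from the bounding-box lower-left.
Outer circle: ⌀90, A = 6361.7 mm², x = 45 mm, Ī = 3 220 623 mm⁴.
Bore (subtracted): ⌀74, A = 4300.8 mm², x = 45 mm, Ī = 1 471 963 mm⁴.
By symmetry the centroid is at mid-width, x̄ = 45 mm.
All pieces are centred on the centroidal y-axis, so I = ΣĪ (holes subtracted) = 1 748 661 mm⁴.

I_y ≈ 1.75 × 10⁶ mm⁴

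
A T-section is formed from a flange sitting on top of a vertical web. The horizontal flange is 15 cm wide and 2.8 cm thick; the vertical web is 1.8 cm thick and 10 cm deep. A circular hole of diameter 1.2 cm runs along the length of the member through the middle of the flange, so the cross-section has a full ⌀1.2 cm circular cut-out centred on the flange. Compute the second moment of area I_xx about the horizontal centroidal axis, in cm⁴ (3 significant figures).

Treat the section as a set of non-overlapping primitives; coordinates are from the bounding-box lower-left.
Flange: 15 × 2.8, A = 42 cm², y = 11.4 cm, Ī = 27.44 cm⁴.
Web: 1.8 × 10, A = 18 cm², y = 5 cm, Ī = 150 cm⁴.
Hole (subtracted): ⌀1.2, A = 1.131 cm², y = 11.4 cm, Ī = 0.10179 cm⁴.
Centroid: ȳ = ΣA·y / ΣA = 9.4431 cm.
Transfer each piece to the horizontal centroidal axis using Ī + A·d² with d = y − 9.4431:
  flange: d = 1.9569 cm → contributes +188.27 cm⁴
  web: d = -4.4431 cm → contributes +505.34 cm⁴
  hole: d = 1.9569 cm → contributes −4.4327 cm⁴
Total I = 689.18 cm⁴.

I_xx ≈ 689 cm⁴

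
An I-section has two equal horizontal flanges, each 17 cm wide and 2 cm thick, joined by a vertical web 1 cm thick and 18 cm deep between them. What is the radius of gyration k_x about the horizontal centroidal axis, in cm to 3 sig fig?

Treat the section as a set of non-overlapping primitives; coordinates are from the bounding-box lower-left.
Bottom flange: 17 × 2, A = 34 cm², y = 1 cm, Ī = 11.333 cm⁴.
Web: 1 × 18, A = 18 cm², y = 11 cm, Ī = 486 cm⁴.
Top flange: 17 × 2, A = 34 cm², y = 21 cm, Ī = 11.333 cm⁴.
By symmetry the centroid is at mid-height, ȳ = 11 cm.
Transfer each piece to the horizontal centroidal axis using Ī + A·d² with d = y − 11:
  bottom flange: d = -10 cm → contributes +3411.3 cm⁴
  web: d = 0 cm → contributes +486 cm⁴
  top flange: d = 10 cm → contributes +3411.3 cm⁴
Total I = 7308.7 cm⁴.
Radius of gyration: k = √(I/A) = √(7308.7 / 86) = 9.2187 cm.

k_x ≈ 9.22 cm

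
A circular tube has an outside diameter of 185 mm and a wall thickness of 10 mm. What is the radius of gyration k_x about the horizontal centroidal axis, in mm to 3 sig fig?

Treat the section as a set of non-overlapping primitives; coordinates are from the bounding-box lower-left.
Outer circle: ⌀185, A = 26 880 mm², y = 92.5 mm, Ī = 57 498 539 mm⁴.
Bore (subtracted): ⌀165, A = 21 382 mm², y = 92.5 mm, Ī = 36 383 601 mm⁴.
By symmetry the centroid is at mid-height, ȳ = 92.5 mm.
All pieces are centred on the horizontal centroidal axis, so I = ΣĪ (holes subtracted) = 21 114 939 mm⁴.
Radius of gyration: k = √(I/A) = √(21 114 939 / 5497.8) = 61.973 mm.

k_x ≈ 62.0 mm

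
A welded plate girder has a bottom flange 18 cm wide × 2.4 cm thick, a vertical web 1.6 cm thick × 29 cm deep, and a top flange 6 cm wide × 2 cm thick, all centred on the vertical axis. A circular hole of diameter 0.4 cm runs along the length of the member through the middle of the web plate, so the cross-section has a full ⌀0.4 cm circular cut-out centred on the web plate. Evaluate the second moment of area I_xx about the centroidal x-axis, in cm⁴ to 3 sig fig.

Treat the section as a set of non-overlapping primitives; coordinates are from the bounding-box lower-left.
Bottom plate: 18 × 2.4, A = 43.2 cm², y = 1.2 cm, Ī = 20.736 cm⁴.
Web plate: 1.6 × 29, A = 46.4 cm², y = 16.9 cm, Ī = 3251.9 cm⁴.
Top plate: 6 × 2, A = 12 cm², y = 32.4 cm, Ī = 4 cm⁴.
Hole (subtracted): ⌀0.4, A = 0.12566 cm², y = 16.9 cm, Ī = 0.0012566 cm⁴.
Centroid: ȳ = ΣA·y / ΣA = 12.049 cm.
Transfer each piece to the centroidal x-axis using Ī + A·d² with d = y − 12.049:
  bottom plate: d = -10.849 cm → contributes +5105.5 cm⁴
  web plate: d = 4.8509 cm → contributes +4343.7 cm⁴
  top plate: d = 20.351 cm → contributes +4973.9 cm⁴
  hole: d = 4.8509 cm → contributes −2.9583 cm⁴
Total I = 14 420 cm⁴.

I_xx ≈ 1.44 × 10⁴ cm⁴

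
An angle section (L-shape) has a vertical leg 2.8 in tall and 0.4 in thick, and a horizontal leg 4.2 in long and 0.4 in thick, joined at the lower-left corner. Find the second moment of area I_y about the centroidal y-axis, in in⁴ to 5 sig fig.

I_y ≈ 4.6878 in⁴

Break the section into simple shapes (no overlaps), measuring from the bottom-left corner of the bounding box.
Vertical leg: 0.4 × 2.8, A = 1.12 in², x = 0.2 in, Ī = 0.01493333 in⁴.
Horizontal leg (remainder): 3.8 × 0.4, A = 1.52 in², x = 2.3 in, Ī = 1.829067 in⁴.
Centroid: x̄ = ΣA·x / ΣA = 1.409091 in.
Transfer each piece to the centroidal y-axis using Ī + A·d² with d = x − 1.409091:
  vertical leg: d = -1.209091 in → contributes +1.652262 in⁴
  horizontal leg (remainder): d = 0.8909091 in → contributes +3.03552 in⁴
Total I = 4.687782 in⁴.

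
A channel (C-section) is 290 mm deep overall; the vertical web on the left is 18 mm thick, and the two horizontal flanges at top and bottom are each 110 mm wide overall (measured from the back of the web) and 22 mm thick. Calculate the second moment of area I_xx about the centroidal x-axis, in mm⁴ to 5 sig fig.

I_xx ≈ 1.0943 × 10⁸ mm⁴

Treat the section as a set of non-overlapping primitives; coordinates are from the bounding-box lower-left.
Web: 18 × 290, A = 5 220 mm², y = 145 mm, Ī = 36 583 500 mm⁴.
Top flange (beyond web): 92 × 22, A = 2 024 mm², y = 279 mm, Ī = 81634.67 mm⁴.
Bottom flange (beyond web): 92 × 22, A = 2 024 mm², y = 11 mm, Ī = 81634.67 mm⁴.
By symmetry the centroid is at mid-height, ȳ = 145 mm.
Transfer each piece to the centroidal x-axis using Ī + A·d² with d = y − 145:
  web: d = 0 mm → contributes +36 583 500 mm⁴
  top flange (beyond web): d = 134 mm → contributes +36 424 579 mm⁴
  bottom flange (beyond web): d = -134 mm → contributes +36 424 579 mm⁴
Total I = 109 432 657 mm⁴.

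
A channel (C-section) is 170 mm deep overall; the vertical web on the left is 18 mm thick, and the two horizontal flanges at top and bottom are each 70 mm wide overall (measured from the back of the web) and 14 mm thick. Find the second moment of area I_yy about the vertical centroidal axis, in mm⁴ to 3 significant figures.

Treat the section as a set of non-overlapping primitives; coordinates are from the bounding-box lower-left.
Web: 18 × 170, A = 3 060 mm², x = 9 mm, Ī = 82 620 mm⁴.
Top flange (beyond web): 52 × 14, A = 728 mm², x = 44 mm, Ī = 164 043 mm⁴.
Bottom flange (beyond web): 52 × 14, A = 728 mm², x = 44 mm, Ī = 164 043 mm⁴.
Centroid: x̄ = ΣA·x / ΣA = 20.284 mm.
Transfer each piece to the vertical centroidal axis using Ī + A·d² with d = x − 20.284:
  web: d = -11.284 mm → contributes +472 268 mm⁴
  top flange (beyond web): d = 23.716 mm → contributes +573 494 mm⁴
  bottom flange (beyond web): d = 23.716 mm → contributes +573 494 mm⁴
Total I = 1 619 256 mm⁴.

I_yy ≈ 1.62 × 10⁶ mm⁴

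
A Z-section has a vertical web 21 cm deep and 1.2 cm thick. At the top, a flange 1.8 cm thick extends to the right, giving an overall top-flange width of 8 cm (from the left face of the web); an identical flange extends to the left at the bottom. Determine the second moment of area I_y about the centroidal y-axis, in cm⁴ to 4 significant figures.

Treat the section as a set of non-overlapping primitives; coordinates are from the bounding-box lower-left.
Web: 1.2 × 21, A = 25.2 cm², x = 7.4 cm, Ī = 3.024 cm⁴.
Top flange (beyond web): 6.8 × 1.8, A = 12.24 cm², x = 11.4 cm, Ī = 47.1648 cm⁴.
Bottom flange (beyond web): 6.8 × 1.8, A = 12.24 cm², x = 3.4 cm, Ī = 47.1648 cm⁴.
Centroid: x̄ = ΣA·x / ΣA = 7.4 cm.
Transfer each piece to the centroidal y-axis using Ī + A·d² with d = x − 7.4:
  web: d = 0 cm → contributes +3.024 cm⁴
  top flange (beyond web): d = 4 cm → contributes +243.005 cm⁴
  bottom flange (beyond web): d = -4 cm → contributes +243.005 cm⁴
Total I = 489.034 cm⁴.

I_y ≈ 489.0 cm⁴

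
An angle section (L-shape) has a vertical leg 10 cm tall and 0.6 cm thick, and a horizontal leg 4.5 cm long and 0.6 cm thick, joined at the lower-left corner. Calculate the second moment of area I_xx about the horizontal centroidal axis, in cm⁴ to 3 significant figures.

I_xx ≈ 87.3 cm⁴

Split into non-overlapping primitives; take the origin at the lower-left of the bounding box.
Vertical leg: 0.6 × 10, A = 6 cm², y = 5 cm, Ī = 50 cm⁴.
Horizontal leg (remainder): 3.9 × 0.6, A = 2.34 cm², y = 0.3 cm, Ī = 0.0702 cm⁴.
Centroid: ȳ = ΣA·y / ΣA = 3.6813 cm.
Transfer each piece to the horizontal centroidal axis using Ī + A·d² with d = y − 3.6813:
  vertical leg: d = 1.3187 cm → contributes +60.434 cm⁴
  horizontal leg (remainder): d = -3.3813 cm → contributes +26.824 cm⁴
Total I = 87.258 cm⁴.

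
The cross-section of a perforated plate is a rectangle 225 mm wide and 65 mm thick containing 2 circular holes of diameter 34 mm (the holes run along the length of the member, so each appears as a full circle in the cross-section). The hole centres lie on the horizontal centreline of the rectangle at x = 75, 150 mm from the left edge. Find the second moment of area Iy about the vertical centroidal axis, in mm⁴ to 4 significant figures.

Iy ≈ 5.901 × 10⁷ mm⁴

Break the section into simple shapes (no overlaps), measuring from the bottom-left corner of the bounding box.
Plate: 225 × 65, A = 14 625 mm², x = 112.5 mm, Ī = 61 699 219 mm⁴.
Hole 1 (subtracted): ⌀34, A = 907.92 mm², x = 75 mm, Ī = 65597.2 mm⁴.
Hole 2 (subtracted): ⌀34, A = 907.92 mm², x = 150 mm, Ī = 65597.2 mm⁴.
By symmetry the centroid is at mid-width, x̄ = 112.5 mm.
Transfer each piece to the vertical centroidal axis using Ī + A·d² with d = x − 112.5:
  plate: d = 0 mm → contributes +61 699 219 mm⁴
  hole 1: d = -37.5 mm → contributes −1 342 360 mm⁴
  hole 2: d = 37.5 mm → contributes −1 342 360 mm⁴
Total I = 59 014 498 mm⁴.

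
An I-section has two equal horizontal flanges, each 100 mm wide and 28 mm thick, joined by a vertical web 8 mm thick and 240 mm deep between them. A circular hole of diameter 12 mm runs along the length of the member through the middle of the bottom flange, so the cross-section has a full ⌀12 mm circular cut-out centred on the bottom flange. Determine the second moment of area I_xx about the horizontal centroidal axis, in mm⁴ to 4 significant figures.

I_xx ≈ 1.081 × 10⁸ mm⁴

Break the section into simple shapes (no overlaps), measuring from the bottom-left corner of the bounding box.
Bottom flange: 100 × 28, A = 2 800 mm², y = 14 mm, Ī = 182 933 mm⁴.
Web: 8 × 240, A = 1 920 mm², y = 148 mm, Ī = 9 216 000 mm⁴.
Top flange: 100 × 28, A = 2 800 mm², y = 282 mm, Ī = 182 933 mm⁴.
Hole (subtracted): ⌀12, A = 113.097 mm², y = 14 mm, Ī = 1017.88 mm⁴.
Centroid: ȳ = ΣA·y / ΣA = 150.046 mm.
Transfer each piece to the horizontal centroidal axis using Ī + A·d² with d = y − 150.046:
  bottom flange: d = -136.046 mm → contributes +52 006 826 mm⁴
  web: d = -2.04607 mm → contributes +9 224 038 mm⁴
  top flange: d = 131.954 mm → contributes +48 936 084 mm⁴
  hole: d = -136.046 mm → contributes −2 094 284 mm⁴
Total I = 108 072 665 mm⁴.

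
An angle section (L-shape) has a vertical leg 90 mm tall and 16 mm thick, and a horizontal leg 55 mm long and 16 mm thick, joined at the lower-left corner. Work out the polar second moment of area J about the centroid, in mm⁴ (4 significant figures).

Treat the section as a set of non-overlapping primitives; coordinates are from the bounding-box lower-left.
Vertical leg: 16 × 90, A = 1 440 mm², y = 45 mm, Ī = 972 000 mm⁴.
Horizontal leg (remainder): 39 × 16, A = 624 mm², y = 8 mm, Ī = 13 312 mm⁴.
Centroid: ȳ = ΣA·y / ΣA = 33.814 mm.
Transfer each piece to the centroidal x-axis using Ī + A·d² with d = y − 33.814:
  vertical leg: d = 11.186 mm → contributes +1 152 184 mm⁴
  horizontal leg (remainder): d = -25.814 mm → contributes +429 121 mm⁴
Total I = 1 581 305 mm⁴.
For the y-axis: x̄ = 16.314 mm.
Repeating about the centroidal y-axis gives I_y = 439 045 mm⁴.
Polar second moment: J = I_x + I_y = 2 020 349 mm⁴.

J ≈ 2.020 × 10⁶ mm⁴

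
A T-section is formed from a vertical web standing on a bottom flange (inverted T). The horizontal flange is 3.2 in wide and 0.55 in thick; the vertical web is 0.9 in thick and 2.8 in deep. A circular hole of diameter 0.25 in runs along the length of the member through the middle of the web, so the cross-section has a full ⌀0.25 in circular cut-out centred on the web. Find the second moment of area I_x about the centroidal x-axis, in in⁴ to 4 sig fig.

I_x ≈ 4.574 in⁴

Decompose the section into non-overlapping parts with the origin at the bottom-left of its bounding rectangle.
Flange: 3.2 × 0.55, A = 1.76 in², y = 0.275 in, Ī = 0.0443667 in⁴.
Web: 0.9 × 2.8, A = 2.52 in², y = 1.95 in, Ī = 1.6464 in⁴.
Hole (subtracted): ⌀0.25, A = 0.0490874 in², y = 1.95 in, Ī = 0.000191748 in⁴.
Centroid: ȳ = ΣA·y / ΣA = 1.25322 in.
Transfer each piece to the centroidal x-axis using Ī + A·d² with d = y − 1.25322:
  flange: d = -0.978224 in → contributes +1.72855 in⁴
  web: d = 0.696776 in → contributes +2.86985 in⁴
  hole: d = 0.696776 in → contributes −0.0240235 in⁴
Total I = 4.57438 in⁴.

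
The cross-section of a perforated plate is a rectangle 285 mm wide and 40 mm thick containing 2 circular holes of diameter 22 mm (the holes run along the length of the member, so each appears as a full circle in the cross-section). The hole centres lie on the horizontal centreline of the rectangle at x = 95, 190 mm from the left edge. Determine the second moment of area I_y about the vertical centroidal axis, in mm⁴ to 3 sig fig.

Treat the section as a set of non-overlapping primitives; coordinates are from the bounding-box lower-left.
Plate: 285 × 40, A = 11 400 mm², x = 142.5 mm, Ī = 77 163 750 mm⁴.
Hole 1 (subtracted): ⌀22, A = 380.13 mm², x = 95 mm, Ī = 11 499 mm⁴.
Hole 2 (subtracted): ⌀22, A = 380.13 mm², x = 190 mm, Ī = 11 499 mm⁴.
By symmetry the centroid is at mid-width, x̄ = 142.5 mm.
Transfer each piece to the vertical centroidal axis using Ī + A·d² with d = x − 142.5:
  plate: d = 0 mm → contributes +77 163 750 mm⁴
  hole 1: d = -47.5 mm → contributes −869 173 mm⁴
  hole 2: d = 47.5 mm → contributes −869 173 mm⁴
Total I = 75 425 403 mm⁴.

I_y ≈ 7.54 × 10⁷ mm⁴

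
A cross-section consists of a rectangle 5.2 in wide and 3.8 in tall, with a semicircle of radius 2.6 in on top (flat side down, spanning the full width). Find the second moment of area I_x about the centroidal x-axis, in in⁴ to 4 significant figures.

Break the section into simple shapes (no overlaps), measuring from the bottom-left corner of the bounding box.
Rectangular body: 5.2 × 3.8, A = 19.76 in², y = 1.9 in, Ī = 23.7779 in⁴.
Semicircular cap: semicircle r = 2.6, A = 10.6186 in², y = 4.90347 in, Ī = 5.01563 in⁴.
Centroid: ȳ = ΣA·y / ΣA = 2.94984 in.
Transfer each piece to the centroidal x-axis using Ī + A·d² with d = y − 2.94984:
  rectangular body: d = -1.04984 in → contributes +45.5566 in⁴
  semicircular cap: d = 1.95363 in → contributes +45.5435 in⁴
Total I = 91.1001 in⁴.

I_x ≈ 91.10 in⁴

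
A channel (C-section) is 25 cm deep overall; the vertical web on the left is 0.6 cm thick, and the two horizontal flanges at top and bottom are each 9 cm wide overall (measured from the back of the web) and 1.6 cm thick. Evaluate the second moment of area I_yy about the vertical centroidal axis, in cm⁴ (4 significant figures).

Decompose the section into non-overlapping parts with the origin at the bottom-left of its bounding rectangle.
Web: 0.6 × 25, A = 15 cm², x = 0.3 cm, Ī = 0.45 cm⁴.
Top flange (beyond web): 8.4 × 1.6, A = 13.44 cm², x = 4.8 cm, Ī = 79.0272 cm⁴.
Bottom flange (beyond web): 8.4 × 1.6, A = 13.44 cm², x = 4.8 cm, Ī = 79.0272 cm⁴.
Centroid: x̄ = ΣA·x / ΣA = 3.18825 cm.
Transfer each piece to the vertical centroidal axis using Ī + A·d² with d = x − 3.18825:
  web: d = -2.88825 cm → contributes +125.58 cm⁴
  top flange (beyond web): d = 1.61175 cm → contributes +113.941 cm⁴
  bottom flange (beyond web): d = 1.61175 cm → contributes +113.941 cm⁴
Total I = 353.461 cm⁴.

I_yy ≈ 353.5 cm⁴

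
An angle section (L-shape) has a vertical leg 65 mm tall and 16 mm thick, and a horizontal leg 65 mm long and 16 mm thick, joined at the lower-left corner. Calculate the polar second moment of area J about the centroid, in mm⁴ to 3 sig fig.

Split into non-overlapping primitives; take the origin at the lower-left of the bounding box.
Vertical leg: 16 × 65, A = 1 040 mm², y = 32.5 mm, Ī = 366 167 mm⁴.
Horizontal leg (remainder): 49 × 16, A = 784 mm², y = 8 mm, Ī = 16 725 mm⁴.
Centroid: ȳ = ΣA·y / ΣA = 21.969 mm.
Transfer each piece to the centroidal x-axis using Ī + A·d² with d = y − 21.969:
  vertical leg: d = 10.531 mm → contributes +481 498 mm⁴
  horizontal leg (remainder): d = -13.969 mm → contributes +169 716 mm⁴
Total I = 651 214 mm⁴.
For the y-axis: x̄ = 21.969 mm.
Repeating about the centroidal y-axis gives I_y = 651 214 mm⁴.
Polar second moment: J = I_x + I_y = 1 302 429 mm⁴.

J ≈ 1.30 × 10⁶ mm⁴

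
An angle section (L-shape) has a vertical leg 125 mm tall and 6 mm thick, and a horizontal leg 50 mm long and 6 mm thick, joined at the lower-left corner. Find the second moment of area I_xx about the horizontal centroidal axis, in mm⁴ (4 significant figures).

I_xx ≈ 1.669 × 10⁶ mm⁴

Decompose the section into non-overlapping parts with the origin at the bottom-left of its bounding rectangle.
Vertical leg: 6 × 125, A = 750 mm², y = 62.5 mm, Ī = 976 563 mm⁴.
Horizontal leg (remainder): 44 × 6, A = 264 mm², y = 3 mm, Ī = 792 mm⁴.
Centroid: ȳ = ΣA·y / ΣA = 47.0089 mm.
Transfer each piece to the horizontal centroidal axis using Ī + A·d² with d = y − 47.0089:
  vertical leg: d = 15.4911 mm → contributes +1 156 544 mm⁴
  horizontal leg (remainder): d = -44.0089 mm → contributes +512 102 mm⁴
Total I = 1 668 646 mm⁴.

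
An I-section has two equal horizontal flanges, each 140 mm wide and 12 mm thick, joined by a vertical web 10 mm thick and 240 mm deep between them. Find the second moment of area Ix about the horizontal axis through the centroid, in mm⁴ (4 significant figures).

Ix ≈ 6.490 × 10⁷ mm⁴

Treat the section as a set of non-overlapping primitives; coordinates are from the bounding-box lower-left.
Bottom flange: 140 × 12, A = 1 680 mm², y = 6 mm, Ī = 20 160 mm⁴.
Web: 10 × 240, A = 2 400 mm², y = 132 mm, Ī = 11 520 000 mm⁴.
Top flange: 140 × 12, A = 1 680 mm², y = 258 mm, Ī = 20 160 mm⁴.
By symmetry the centroid is at mid-height, ȳ = 132 mm.
Transfer each piece to the horizontal axis through the centroid using Ī + A·d² with d = y − 132:
  bottom flange: d = -126 mm → contributes +26 691 840 mm⁴
  web: d = 0 mm → contributes +11 520 000 mm⁴
  top flange: d = 126 mm → contributes +26 691 840 mm⁴
Total I = 64 903 680 mm⁴.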